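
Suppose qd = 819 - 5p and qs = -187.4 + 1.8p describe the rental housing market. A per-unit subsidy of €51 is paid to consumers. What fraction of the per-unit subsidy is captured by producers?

Pre-subsidy: 819 - 5p = -187.4 + 1.8p gives p* = 148, q* = 79.
With the rebate, buyers effectively pay pb = ps − 51, where ps is the price sellers receive.
Demand in terms of ps becomes qd = 819 − 5(ps − 51) = 1074 - 5ps. Setting this equal to supply: 1074 - 5ps = -187.4 + 1.8ps, so ps = 185.5.
Buyers pay pb = 185.5 − 51 = 134.5; q' = -187.4 + 1.8·185.5 = 146.5.
Buyers' price falls by p* − pb = 148 − 134.5 = 13.5; sellers' price rises by ps − p* = 185.5 − 148 = 37.5.
So producers capture 37.5/51 = 25/34 of each unit of subsidy.

Producer share = 25/34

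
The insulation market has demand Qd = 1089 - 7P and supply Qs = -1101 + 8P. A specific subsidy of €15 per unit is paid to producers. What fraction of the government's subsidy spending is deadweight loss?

DWL / government spending = 28/123

Pre-subsidy: 1089 - 7P = -1101 + 8P gives P* = 146, Q* = 67.
With the subsidy, sellers receive Ps = Pb + 15 for each unit, where Pb is the price buyers pay.
Supply in terms of Pb becomes Qs = -1101 + 8(Pb + 15) = -981 + 8Pb. Setting this equal to demand: 1089 - 7Pb = -981 + 8Pb, so Pb = 138.
Sellers receive Ps = 138 + 15 = 153; Q' = 1089 − 7·138 = 123.
ΔCS = ½(67 + 123)(146 − 138) = 760; ΔPS = ½(67 + 123)(153 − 146) = 665.
Government spending = 15 × 123 = 1845.
DWL = ½ × 15 × (123 − 67) = 420; fraction = 420 / 1845 = 28/123.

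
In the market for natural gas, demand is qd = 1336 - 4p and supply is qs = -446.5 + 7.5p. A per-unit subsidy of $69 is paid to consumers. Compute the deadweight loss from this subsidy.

Pre-subsidy: 1336 - 4p = -446.5 + 7.5p gives p* = 155, q* = 716.
With the rebate, buyers effectively pay pb = ps − 69, where ps is the price sellers receive.
Demand in terms of ps becomes qd = 1336 − 4(ps − 69) = 1612 - 4ps. Setting this equal to supply: 1612 - 4ps = -446.5 + 7.5ps, so ps = 179.
Buyers pay pb = 179 − 69 = 110; q' = -446.5 + 7.5·179 = 896.
The subsidy expands output by 896 − 716 = 180 past the efficient level; on those units the gap between marginal cost and willingness to pay runs from 0 up to 69.
DWL = ½ × 69 × 180 = 6210.

Deadweight loss = $6210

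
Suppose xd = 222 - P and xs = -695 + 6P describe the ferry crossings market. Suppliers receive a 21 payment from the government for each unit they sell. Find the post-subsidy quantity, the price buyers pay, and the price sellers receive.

x' = 109; buyers pay 113; sellers receive 134

Pre-subsidy: 222 - P = -695 + 6P gives P* = 131, x* = 91.
With the subsidy, sellers receive Ps = Pb + 21 for each unit, where Pb is the price buyers pay.
Supply in terms of Pb becomes xs = -695 + 6(Pb + 21) = -569 + 6Pb. Setting this equal to demand: 222 - Pb = -569 + 6Pb, so Pb = 113.
Sellers receive Ps = 113 + 21 = 134; x' = 222 − 1·113 = 109.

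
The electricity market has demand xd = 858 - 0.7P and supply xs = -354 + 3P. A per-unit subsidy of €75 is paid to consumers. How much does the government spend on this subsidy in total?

Government cost = 1862775/37

Pre-subsidy: 858 - 0.7P = -354 + 3P gives P* = 12120/37, x* = 23262/37.
With the rebate, buyers effectively pay Pb = Ps − 75, where Ps is the price sellers receive.
Demand in terms of Ps becomes xd = 858 − 0.7(Ps − 75) = 910.5 - 0.7Ps. Setting this equal to supply: 910.5 - 0.7Ps = -354 + 3Ps, so Ps = 12645/37.
Buyers pay Pb = 12645/37 − 75 = 9870/37; x' = -354 + 3·(12645/37) = 24837/37.
Government outlay = subsidy × quantity = 75 × 24837/37 = 1862775/37.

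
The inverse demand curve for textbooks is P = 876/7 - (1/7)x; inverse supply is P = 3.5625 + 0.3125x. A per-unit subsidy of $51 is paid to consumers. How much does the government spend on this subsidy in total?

Pre-subsidy: 876/7 - (1/7)x = 3.5625 + 0.3125x gives x* = 267 and P* = 87.
With the rebate, buyers effectively pay Pb = Ps − 51, where Ps is the price sellers receive.
On the curves, Pb = 876/7 - (1/7)x and Ps = 3.5625 + 0.3125x; the wedge Ps − Pb = 51 gives 3.5625 + 0.3125x − (876/7 - (1/7)x) = 51, so x' = 379.
Then Pb = 876/7 − (1/7)·379 = 71 and Ps = 3.5625 + 0.3125·379 = 122.
Government outlay = subsidy × quantity = 51 × 379 = 19329.

Government cost = $19329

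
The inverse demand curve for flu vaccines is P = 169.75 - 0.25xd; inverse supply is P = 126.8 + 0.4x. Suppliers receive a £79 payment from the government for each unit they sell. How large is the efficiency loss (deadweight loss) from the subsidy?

Deadweight loss = 62410/13

Pre-subsidy: 169.75 - 0.25x = 126.8 + 0.4x gives x* = 859/13 and P* = 1992/13.
With the subsidy, sellers receive Ps = Pb + 79 for each unit, where Pb is the price buyers pay.
On the curves, Pb = 169.75 - 0.25x and Ps = 126.8 + 0.4x; the wedge Ps − Pb = 79 gives 126.8 + 0.4x − (169.75 - 0.25x) = 79, so x' = 2439/13.
Then Pb = 169.75 − 0.25·(2439/13) = 1597/13 and Ps = 126.8 + 0.4·(2439/13) = 2624/13.
The subsidy expands output by 2439/13 − 859/13 = 1580/13 past the efficient level; on those units the gap between marginal cost and willingness to pay runs from 0 up to 79.
DWL = ½ × 79 × 1580/13 = 62410/13.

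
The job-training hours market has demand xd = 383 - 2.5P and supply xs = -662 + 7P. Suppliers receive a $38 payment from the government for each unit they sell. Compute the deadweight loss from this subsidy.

Pre-subsidy: 383 - 2.5P = -662 + 7P gives P* = 110, x* = 108.
With the subsidy, sellers receive Ps = Pb + 38 for each unit, where Pb is the price buyers pay.
Supply in terms of Pb becomes xs = -662 + 7(Pb + 38) = -396 + 7Pb. Setting this equal to demand: 383 - 2.5Pb = -396 + 7Pb, so Pb = 82.
Sellers receive Ps = 82 + 38 = 120; x' = 383 − 2.5·82 = 178.
The subsidy expands output by 178 − 108 = 70 past the efficient level; on those units the gap between marginal cost and willingness to pay runs from 0 up to 38.
DWL = ½ × 38 × 70 = 1330.

Deadweight loss = $1330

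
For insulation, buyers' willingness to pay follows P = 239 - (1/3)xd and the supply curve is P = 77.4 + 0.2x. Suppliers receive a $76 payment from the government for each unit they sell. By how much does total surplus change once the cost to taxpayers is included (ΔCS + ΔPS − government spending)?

Net change in total surplus = -$5415

Pre-subsidy: 239 - (1/3)x = 77.4 + 0.2x gives x* = 303 and P* = 138.
With the subsidy, sellers receive Ps = Pb + 76 for each unit, where Pb is the price buyers pay.
On the curves, Pb = 239 - (1/3)x and Ps = 77.4 + 0.2x; the wedge Ps − Pb = 76 gives 77.4 + 0.2x − (239 - (1/3)x) = 76, so x' = 445.5.
Then Pb = 239 − (1/3)·445.5 = 90.5 and Ps = 77.4 + 0.2·445.5 = 166.5.
ΔCS = ½(303 + 445.5)(138 − 90.5) = 17776.875; ΔPS = ½(303 + 445.5)(166.5 − 138) = 10666.125.
Government spending = 76 × 445.5 = 33858.
Net change = 17776.875 + 10666.125 − 33858 = -5415. The loss equals the DWL triangle ½·76·142.5.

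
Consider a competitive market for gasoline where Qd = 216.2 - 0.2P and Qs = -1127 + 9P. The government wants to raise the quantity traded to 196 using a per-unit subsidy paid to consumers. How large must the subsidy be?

Required subsidy s = 46 per unit

At Q = 196, invert demand for the buyer price: Pb = (216.2 − 196)/0.2 = 101; invert supply for the seller price: Ps = (196 − (-1127))/9 = 147.
The subsidy must fill the gap: s = Ps − Pb = 147 − 101 = 46.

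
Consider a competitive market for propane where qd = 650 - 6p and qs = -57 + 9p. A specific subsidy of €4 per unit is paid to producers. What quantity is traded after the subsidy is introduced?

Pre-subsidy: 650 - 6p = -57 + 9p gives p* = 707/15, q* = 367.2.
With the subsidy, sellers receive ps = pb + 4 for each unit, where pb is the price buyers pay.
Supply in terms of pb becomes qs = -57 + 9(pb + 4) = -21 + 9pb. Setting this equal to demand: 650 - 6pb = -21 + 9pb, so pb = 671/15.
Sellers receive ps = 671/15 + 4 = 731/15; q' = 650 − 6·(671/15) = 381.6.

q' = 381.6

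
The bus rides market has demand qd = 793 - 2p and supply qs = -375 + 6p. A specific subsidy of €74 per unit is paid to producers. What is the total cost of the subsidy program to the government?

Government cost = €45288

Pre-subsidy: 793 - 2p = -375 + 6p gives p* = 146, q* = 501.
With the subsidy, sellers receive ps = pb + 74 for each unit, where pb is the price buyers pay.
Supply in terms of pb becomes qs = -375 + 6(pb + 74) = 69 + 6pb. Setting this equal to demand: 793 - 2pb = 69 + 6pb, so pb = 90.5.
Sellers receive ps = 90.5 + 74 = 164.5; q' = 793 − 2·90.5 = 612.
Government outlay = subsidy × quantity = 74 × 612 = 45288.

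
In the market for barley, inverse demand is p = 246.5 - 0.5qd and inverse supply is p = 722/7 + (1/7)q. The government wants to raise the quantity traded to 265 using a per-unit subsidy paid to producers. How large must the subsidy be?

At q = 265, from the demand curve buyers pay pb = 246.5 − 0.5·265 = 114; from the supply curve sellers need ps = 722/7 + (1/7)·265 = 141.
The subsidy must fill the gap: s = ps − pb = 141 − 114 = 27.

Required subsidy s = 27 per unit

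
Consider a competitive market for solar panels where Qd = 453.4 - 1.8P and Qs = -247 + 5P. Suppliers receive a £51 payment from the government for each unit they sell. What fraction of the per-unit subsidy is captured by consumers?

Pre-subsidy: 453.4 - 1.8P = -247 + 5P gives P* = 103, Q* = 268.
With the subsidy, sellers receive Ps = Pb + 51 for each unit, where Pb is the price buyers pay.
Supply in terms of Pb becomes Qs = -247 + 5(Pb + 51) = 8 + 5Pb. Setting this equal to demand: 453.4 - 1.8Pb = 8 + 5Pb, so Pb = 65.5.
Sellers receive Ps = 65.5 + 51 = 116.5; Q' = 453.4 − 1.8·65.5 = 335.5.
Buyers' price falls by P* − Pb = 103 − 65.5 = 37.5; sellers' price rises by Ps − P* = 116.5 − 103 = 13.5.
So consumers capture 37.5/51 = 25/34 of each unit of subsidy.

Consumer share = 25/34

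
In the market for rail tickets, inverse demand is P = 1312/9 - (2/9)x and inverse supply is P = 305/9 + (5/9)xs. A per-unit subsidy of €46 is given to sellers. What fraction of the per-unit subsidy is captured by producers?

Pre-subsidy: 1312/9 - (2/9)x = 305/9 + (5/9)x gives x* = 1007/7 and P* = 2390/21.
With the subsidy, sellers receive Ps = Pb + 46 for each unit, where Pb is the price buyers pay.
On the curves, Pb = 1312/9 - (2/9)x and Ps = 305/9 + (5/9)x; the wedge Ps − Pb = 46 gives 305/9 + (5/9)x − (1312/9 - (2/9)x) = 46, so x' = 203.
Then Pb = 1312/9 − (2/9)·203 = 302/3 and Ps = 305/9 + (5/9)·203 = 440/3.
Buyers' price falls by P* − Pb = 2390/21 − 302/3 = 92/7; sellers' price rises by Ps − P* = 440/3 − 2390/21 = 230/7.
So producers capture (230/7)/46 = 5/7 of each unit of subsidy.

Producer share = 5/7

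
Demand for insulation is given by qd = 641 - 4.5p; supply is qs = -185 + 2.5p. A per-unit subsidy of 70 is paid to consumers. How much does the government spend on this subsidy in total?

Pre-subsidy: 641 - 4.5p = -185 + 2.5p gives p* = 118, q* = 110.
With the rebate, buyers effectively pay pb = ps − 70, where ps is the price sellers receive.
Demand in terms of ps becomes qd = 641 − 4.5(ps − 70) = 956 - 4.5ps. Setting this equal to supply: 956 - 4.5ps = -185 + 2.5ps, so ps = 163.
Buyers pay pb = 163 − 70 = 93; q' = -185 + 2.5·163 = 222.5.
Government outlay = subsidy × quantity = 70 × 222.5 = 15575.

Government cost = 15575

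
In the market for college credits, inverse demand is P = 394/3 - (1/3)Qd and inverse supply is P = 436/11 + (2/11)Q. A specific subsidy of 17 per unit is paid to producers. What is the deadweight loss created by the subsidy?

Pre-subsidy: 394/3 - (1/3)Q = 436/11 + (2/11)Q gives Q* = 178 and P* = 72.
With the subsidy, sellers receive Ps = Pb + 17 for each unit, where Pb is the price buyers pay.
On the curves, Pb = 394/3 - (1/3)Q and Ps = 436/11 + (2/11)Q; the wedge Ps − Pb = 17 gives 436/11 + (2/11)Q − (394/3 - (1/3)Q) = 17, so Q' = 211.
Then Pb = 394/3 − (1/3)·211 = 61 and Ps = 436/11 + (2/11)·211 = 78.
The subsidy expands output by 211 − 178 = 33 past the efficient level; on those units the gap between marginal cost and willingness to pay runs from 0 up to 17.
DWL = ½ × 17 × 33 = 280.5.

Deadweight loss = 280.5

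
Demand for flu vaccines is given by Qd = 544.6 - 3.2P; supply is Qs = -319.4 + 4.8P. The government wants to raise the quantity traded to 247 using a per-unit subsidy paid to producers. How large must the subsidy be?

Required subsidy s = 25 per unit

At Q = 247, invert demand for the buyer price: Pb = (544.6 − 247)/3.2 = 93; invert supply for the seller price: Ps = (247 − (-319.4))/4.8 = 118.
The subsidy must fill the gap: s = Ps − Pb = 118 − 93 = 25.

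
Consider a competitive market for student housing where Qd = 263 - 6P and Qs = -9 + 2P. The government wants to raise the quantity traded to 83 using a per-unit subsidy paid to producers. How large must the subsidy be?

At Q = 83, invert demand for the buyer price: Pb = (263 − 83)/6 = 30; invert supply for the seller price: Ps = (83 − (-9))/2 = 46.
The subsidy must fill the gap: s = Ps − Pb = 46 − 30 = 16.

Required subsidy s = 16 per unit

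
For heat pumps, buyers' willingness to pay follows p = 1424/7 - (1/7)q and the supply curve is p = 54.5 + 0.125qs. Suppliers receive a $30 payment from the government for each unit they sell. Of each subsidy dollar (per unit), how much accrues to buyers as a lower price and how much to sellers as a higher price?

Buyers gain $16 per unit; sellers gain $14 per unit

Pre-subsidy: 1424/7 - (1/7)q = 54.5 + 0.125q gives q* = 556 and p* = 124.
With the subsidy, sellers receive ps = pb + 30 for each unit, where pb is the price buyers pay.
On the curves, pb = 1424/7 - (1/7)q and ps = 54.5 + 0.125q; the wedge ps − pb = 30 gives 54.5 + 0.125q − (1424/7 - (1/7)q) = 30, so q' = 668.
Then pb = 1424/7 − (1/7)·668 = 108 and ps = 54.5 + 0.125·668 = 138.
Buyers' price falls by p* − pb = 124 − 108 = 16; sellers' price rises by ps − p* = 138 − 124 = 14.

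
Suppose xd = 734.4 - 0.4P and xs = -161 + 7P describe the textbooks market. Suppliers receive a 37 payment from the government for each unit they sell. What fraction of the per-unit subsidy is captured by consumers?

Pre-subsidy: 734.4 - 0.4P = -161 + 7P gives P* = 121, x* = 686.
With the subsidy, sellers receive Ps = Pb + 37 for each unit, where Pb is the price buyers pay.
Supply in terms of Pb becomes xs = -161 + 7(Pb + 37) = 98 + 7Pb. Setting this equal to demand: 734.4 - 0.4Pb = 98 + 7Pb, so Pb = 86.
Sellers receive Ps = 86 + 37 = 123; x' = 734.4 − 0.4·86 = 700.
Buyers' price falls by P* − Pb = 121 − 86 = 35; sellers' price rises by Ps − P* = 123 − 121 = 2.
So consumers capture 35/37 = 35/37 of each unit of subsidy.

Consumer share = 35/37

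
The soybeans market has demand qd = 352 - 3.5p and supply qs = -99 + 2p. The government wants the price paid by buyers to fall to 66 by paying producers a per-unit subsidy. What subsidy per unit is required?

At a buyer price of 66, quantity demanded is 352 − 3.5·66 = 121.
Sellers supply 121 only when they receive ps with -99 + 2·ps = 121, i.e. ps = 110.
s = ps − pb = 110 − 66 = 44.

Required subsidy s = 44 per unit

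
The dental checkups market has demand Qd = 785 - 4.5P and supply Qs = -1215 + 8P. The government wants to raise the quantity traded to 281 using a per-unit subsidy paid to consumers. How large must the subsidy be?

Required subsidy s = 75 per unit

At Q = 281, invert demand for the buyer price: Pb = (785 − 281)/4.5 = 112; invert supply for the seller price: Ps = (281 − (-1215))/8 = 187.
The subsidy must fill the gap: s = Ps − Pb = 187 − 112 = 75.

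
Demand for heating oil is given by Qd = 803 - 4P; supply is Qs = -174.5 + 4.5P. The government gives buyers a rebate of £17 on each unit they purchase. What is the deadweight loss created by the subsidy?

Pre-subsidy: 803 - 4P = -174.5 + 4.5P gives P* = 115, Q* = 343.
With the rebate, buyers effectively pay Pb = Ps − 17, where Ps is the price sellers receive.
Demand in terms of Ps becomes Qd = 803 − 4(Ps − 17) = 871 - 4Ps. Setting this equal to supply: 871 - 4Ps = -174.5 + 4.5Ps, so Ps = 123.
Buyers pay Pb = 123 − 17 = 106; Q' = -174.5 + 4.5·123 = 379.
The subsidy expands output by 379 − 343 = 36 past the efficient level; on those units the gap between marginal cost and willingness to pay runs from 0 up to 17.
DWL = ½ × 17 × 36 = 306.

Deadweight loss = £306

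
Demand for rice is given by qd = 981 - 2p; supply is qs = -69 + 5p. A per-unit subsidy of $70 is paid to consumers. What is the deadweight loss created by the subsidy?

Pre-subsidy: 981 - 2p = -69 + 5p gives p* = 150, q* = 681.
With the rebate, buyers effectively pay pb = ps − 70, where ps is the price sellers receive.
Demand in terms of ps becomes qd = 981 − 2(ps − 70) = 1121 - 2ps. Setting this equal to supply: 1121 - 2ps = -69 + 5ps, so ps = 170.
Buyers pay pb = 170 − 70 = 100; q' = -69 + 5·170 = 781.
The subsidy expands output by 781 − 681 = 100 past the efficient level; on those units the gap between marginal cost and willingness to pay runs from 0 up to 70.
DWL = ½ × 70 × 100 = 3500.

Deadweight loss = $3500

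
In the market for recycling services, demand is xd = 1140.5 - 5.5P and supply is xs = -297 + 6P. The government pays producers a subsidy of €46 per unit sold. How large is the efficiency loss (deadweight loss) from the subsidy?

Pre-subsidy: 1140.5 - 5.5P = -297 + 6P gives P* = 125, x* = 453.
With the subsidy, sellers receive Ps = Pb + 46 for each unit, where Pb is the price buyers pay.
Supply in terms of Pb becomes xs = -297 + 6(Pb + 46) = -21 + 6Pb. Setting this equal to demand: 1140.5 - 5.5Pb = -21 + 6Pb, so Pb = 101.
Sellers receive Ps = 101 + 46 = 147; x' = 1140.5 − 5.5·101 = 585.
The subsidy expands output by 585 − 453 = 132 past the efficient level; on those units the gap between marginal cost and willingness to pay runs from 0 up to 46.
DWL = ½ × 46 × 132 = 3036.

Deadweight loss = €3036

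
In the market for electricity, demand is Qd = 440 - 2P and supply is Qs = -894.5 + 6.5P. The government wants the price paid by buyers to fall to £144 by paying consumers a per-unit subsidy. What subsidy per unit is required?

At a buyer price of 144, quantity demanded is 440 − 2·144 = 152.
Sellers supply 152 only when they receive Ps with -894.5 + 6.5·Ps = 152, i.e. Ps = 161.
s = Ps − Pb = 161 − 144 = 17.

Required subsidy s = £17 per unit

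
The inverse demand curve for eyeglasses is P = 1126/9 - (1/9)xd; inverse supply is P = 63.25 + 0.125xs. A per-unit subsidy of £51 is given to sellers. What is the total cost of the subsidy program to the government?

Pre-subsidy: 1126/9 - (1/9)x = 63.25 + 0.125x gives x* = 262 and P* = 96.
With the subsidy, sellers receive Ps = Pb + 51 for each unit, where Pb is the price buyers pay.
On the curves, Pb = 1126/9 - (1/9)x and Ps = 63.25 + 0.125x; the wedge Ps − Pb = 51 gives 63.25 + 0.125x − (1126/9 - (1/9)x) = 51, so x' = 478.
Then Pb = 1126/9 − (1/9)·478 = 72 and Ps = 63.25 + 0.125·478 = 123.
Government outlay = subsidy × quantity = 51 × 478 = 24378.

Government cost = £24378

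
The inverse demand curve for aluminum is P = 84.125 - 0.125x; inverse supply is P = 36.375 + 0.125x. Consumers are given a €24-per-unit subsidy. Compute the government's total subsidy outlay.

Pre-subsidy: 84.125 - 0.125x = 36.375 + 0.125x gives x* = 191 and P* = 60.25.
With the rebate, buyers effectively pay Pb = Ps − 24, where Ps is the price sellers receive.
On the curves, Pb = 84.125 - 0.125x and Ps = 36.375 + 0.125x; the wedge Ps − Pb = 24 gives 36.375 + 0.125x − (84.125 - 0.125x) = 24, so x' = 287.
Then Pb = 84.125 − 0.125·287 = 48.25 and Ps = 36.375 + 0.125·287 = 72.25.
Government outlay = subsidy × quantity = 24 × 287 = 6888.

Government cost = €6888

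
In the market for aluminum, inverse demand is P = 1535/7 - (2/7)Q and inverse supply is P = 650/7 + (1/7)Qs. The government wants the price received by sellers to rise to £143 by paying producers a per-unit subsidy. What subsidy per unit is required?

Required subsidy s = £24 per unit

At a seller price of 143, quantity supplied is -650 + 7·143 = 351.
Buyers absorb 351 only when they pay Pb = 1535/7 − (2/7)·351 = 119.
s = Ps − Pb = 143 − 119 = 24.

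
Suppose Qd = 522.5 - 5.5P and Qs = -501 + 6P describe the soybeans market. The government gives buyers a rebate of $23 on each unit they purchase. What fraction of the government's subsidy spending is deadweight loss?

DWL / government spending = 1/3

Pre-subsidy: 522.5 - 5.5P = -501 + 6P gives P* = 89, Q* = 33.
With the rebate, buyers effectively pay Pb = Ps − 23, where Ps is the price sellers receive.
Demand in terms of Ps becomes Qd = 522.5 − 5.5(Ps − 23) = 649 - 5.5Ps. Setting this equal to supply: 649 - 5.5Ps = -501 + 6Ps, so Ps = 100.
Buyers pay Pb = 100 − 23 = 77; Q' = -501 + 6·100 = 99.
ΔCS = ½(33 + 99)(89 − 77) = 792; ΔPS = ½(33 + 99)(100 − 89) = 726.
Government spending = 23 × 99 = 2277.
DWL = ½ × 23 × (99 − 33) = 759; fraction = 759 / 2277 = 1/3.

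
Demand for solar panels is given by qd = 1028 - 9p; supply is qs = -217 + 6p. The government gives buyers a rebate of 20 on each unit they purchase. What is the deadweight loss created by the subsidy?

Deadweight loss = 720

Pre-subsidy: 1028 - 9p = -217 + 6p gives p* = 83, q* = 281.
With the rebate, buyers effectively pay pb = ps − 20, where ps is the price sellers receive.
Demand in terms of ps becomes qd = 1028 − 9(ps − 20) = 1208 - 9ps. Setting this equal to supply: 1208 - 9ps = -217 + 6ps, so ps = 95.
Buyers pay pb = 95 − 20 = 75; q' = -217 + 6·95 = 353.
The subsidy expands output by 353 − 281 = 72 past the efficient level; on those units the gap between marginal cost and willingness to pay runs from 0 up to 20.
DWL = ½ × 20 × 72 = 720.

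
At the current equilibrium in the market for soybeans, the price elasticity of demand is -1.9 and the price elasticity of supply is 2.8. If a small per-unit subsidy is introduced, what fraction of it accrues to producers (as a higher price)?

Producer share = 19/47

For a small subsidy around the equilibrium, the benefit split depends on the relative slopes, which at a point are proportional to the elasticities.
Buyer share = εs/(εs + |εd|) = 2.8/(2.8 + 1.9) = 28/47; seller share = |εd|/(εs + |εd|) = 19/47.
So producers capture 19/47 of the subsidy.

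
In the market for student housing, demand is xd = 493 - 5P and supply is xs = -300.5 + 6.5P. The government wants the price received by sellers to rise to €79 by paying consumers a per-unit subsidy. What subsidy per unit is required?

At a seller price of 79, quantity supplied is -300.5 + 6.5·79 = 213.
Buyers absorb 213 only when they pay Pb with 493 − 5·Pb = 213, i.e. Pb = 56.
s = Ps − Pb = 79 − 56 = 23.

Required subsidy s = €23 per unit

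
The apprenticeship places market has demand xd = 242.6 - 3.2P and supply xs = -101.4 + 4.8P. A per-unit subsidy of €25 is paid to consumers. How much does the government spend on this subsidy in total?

Government cost = €3825

Pre-subsidy: 242.6 - 3.2P = -101.4 + 4.8P gives P* = 43, x* = 105.
With the rebate, buyers effectively pay Pb = Ps − 25, where Ps is the price sellers receive.
Demand in terms of Ps becomes xd = 242.6 − 3.2(Ps − 25) = 322.6 - 3.2Ps. Setting this equal to supply: 322.6 - 3.2Ps = -101.4 + 4.8Ps, so Ps = 53.
Buyers pay Pb = 53 − 25 = 28; x' = -101.4 + 4.8·53 = 153.
Government outlay = subsidy × quantity = 25 × 153 = 3825.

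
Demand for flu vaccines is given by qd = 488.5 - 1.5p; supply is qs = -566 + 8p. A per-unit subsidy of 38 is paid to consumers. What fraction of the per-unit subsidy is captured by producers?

Producer share = 3/19

Pre-subsidy: 488.5 - 1.5p = -566 + 8p gives p* = 111, q* = 322.
With the rebate, buyers effectively pay pb = ps − 38, where ps is the price sellers receive.
Demand in terms of ps becomes qd = 488.5 − 1.5(ps − 38) = 545.5 - 1.5ps. Setting this equal to supply: 545.5 - 1.5ps = -566 + 8ps, so ps = 117.
Buyers pay pb = 117 − 38 = 79; q' = -566 + 8·117 = 370.
Buyers' price falls by p* − pb = 111 − 79 = 32; sellers' price rises by ps − p* = 117 − 111 = 6.
So producers capture 6/38 = 3/19 of each unit of subsidy.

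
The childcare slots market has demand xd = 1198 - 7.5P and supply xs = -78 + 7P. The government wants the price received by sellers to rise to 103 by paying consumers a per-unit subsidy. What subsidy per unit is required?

At a seller price of 103, quantity supplied is -78 + 7·103 = 643.
Buyers absorb 643 only when they pay Pb with 1198 − 7.5·Pb = 643, i.e. Pb = 74.
s = Ps − Pb = 103 − 74 = 29.

Required subsidy s = 29 per unit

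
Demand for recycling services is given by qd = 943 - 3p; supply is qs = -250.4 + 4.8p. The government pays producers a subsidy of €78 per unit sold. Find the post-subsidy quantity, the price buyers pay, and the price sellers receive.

q' = 628; buyers pay €105; sellers receive €183

Pre-subsidy: 943 - 3p = -250.4 + 4.8p gives p* = 153, q* = 484.
With the subsidy, sellers receive ps = pb + 78 for each unit, where pb is the price buyers pay.
Supply in terms of pb becomes qs = -250.4 + 4.8(pb + 78) = 124 + 4.8pb. Setting this equal to demand: 943 - 3pb = 124 + 4.8pb, so pb = 105.
Sellers receive ps = 105 + 78 = 183; q' = 943 − 3·105 = 628.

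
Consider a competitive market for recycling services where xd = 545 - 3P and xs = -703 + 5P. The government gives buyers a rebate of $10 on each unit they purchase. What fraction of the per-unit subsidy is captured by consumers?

Consumer share = 0.625

Pre-subsidy: 545 - 3P = -703 + 5P gives P* = 156, x* = 77.
With the rebate, buyers effectively pay Pb = Ps − 10, where Ps is the price sellers receive.
Demand in terms of Ps becomes xd = 545 − 3(Ps − 10) = 575 - 3Ps. Setting this equal to supply: 575 - 3Ps = -703 + 5Ps, so Ps = 159.75.
Buyers pay Pb = 159.75 − 10 = 149.75; x' = -703 + 5·159.75 = 95.75.
Buyers' price falls by P* − Pb = 156 − 149.75 = 6.25; sellers' price rises by Ps − P* = 159.75 − 156 = 3.75.
So consumers capture 6.25/10 = 0.625 of each unit of subsidy.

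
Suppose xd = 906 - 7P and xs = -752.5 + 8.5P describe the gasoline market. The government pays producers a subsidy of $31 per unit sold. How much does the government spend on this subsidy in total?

Pre-subsidy: 906 - 7P = -752.5 + 8.5P gives P* = 107, x* = 157.
With the subsidy, sellers receive Ps = Pb + 31 for each unit, where Pb is the price buyers pay.
Supply in terms of Pb becomes xs = -752.5 + 8.5(Pb + 31) = -489 + 8.5Pb. Setting this equal to demand: 906 - 7Pb = -489 + 8.5Pb, so Pb = 90.
Sellers receive Ps = 90 + 31 = 121; x' = 906 − 7·90 = 276.
Government outlay = subsidy × quantity = 31 × 276 = 8556.

Government cost = $8556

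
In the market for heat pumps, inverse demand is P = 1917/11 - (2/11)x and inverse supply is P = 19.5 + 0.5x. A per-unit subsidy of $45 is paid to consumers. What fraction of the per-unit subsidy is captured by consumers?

Pre-subsidy: 1917/11 - (2/11)x = 19.5 + 0.5x gives x* = 227 and P* = 133.
With the rebate, buyers effectively pay Pb = Ps − 45, where Ps is the price sellers receive.
On the curves, Pb = 1917/11 - (2/11)x and Ps = 19.5 + 0.5x; the wedge Ps − Pb = 45 gives 19.5 + 0.5x − (1917/11 - (2/11)x) = 45, so x' = 293.
Then Pb = 1917/11 − (2/11)·293 = 121 and Ps = 19.5 + 0.5·293 = 166.
Buyers' price falls by P* − Pb = 133 − 121 = 12; sellers' price rises by Ps − P* = 166 − 133 = 33.
So consumers capture 12/45 = 4/15 of each unit of subsidy.

Consumer share = 4/15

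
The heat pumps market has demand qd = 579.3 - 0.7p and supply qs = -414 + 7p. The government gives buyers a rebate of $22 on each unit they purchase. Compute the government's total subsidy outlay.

Government cost = $11066

Pre-subsidy: 579.3 - 0.7p = -414 + 7p gives p* = 129, q* = 489.
With the rebate, buyers effectively pay pb = ps − 22, where ps is the price sellers receive.
Demand in terms of ps becomes qd = 579.3 − 0.7(ps − 22) = 594.7 - 0.7ps. Setting this equal to supply: 594.7 - 0.7ps = -414 + 7ps, so ps = 131.
Buyers pay pb = 131 − 22 = 109; q' = -414 + 7·131 = 503.
Government outlay = subsidy × quantity = 22 × 503 = 11066.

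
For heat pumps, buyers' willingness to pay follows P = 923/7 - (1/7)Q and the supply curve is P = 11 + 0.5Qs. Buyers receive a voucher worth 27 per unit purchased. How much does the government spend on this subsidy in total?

Pre-subsidy: 923/7 - (1/7)Q = 11 + 0.5Q gives Q* = 188 and P* = 105.
With the rebate, buyers effectively pay Pb = Ps − 27, where Ps is the price sellers receive.
On the curves, Pb = 923/7 - (1/7)Q and Ps = 11 + 0.5Q; the wedge Ps − Pb = 27 gives 11 + 0.5Q − (923/7 - (1/7)Q) = 27, so Q' = 230.
Then Pb = 923/7 − (1/7)·230 = 99 and Ps = 11 + 0.5·230 = 126.
Government outlay = subsidy × quantity = 27 × 230 = 6210.

Government cost = 6210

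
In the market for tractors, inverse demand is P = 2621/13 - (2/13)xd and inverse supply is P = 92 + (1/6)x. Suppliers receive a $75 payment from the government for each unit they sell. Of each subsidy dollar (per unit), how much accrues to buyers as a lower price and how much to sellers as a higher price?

Buyers gain $36 per unit; sellers gain $39 per unit

Pre-subsidy: 2621/13 - (2/13)x = 92 + (1/6)x gives x* = 342 and P* = 149.
With the subsidy, sellers receive Ps = Pb + 75 for each unit, where Pb is the price buyers pay.
On the curves, Pb = 2621/13 - (2/13)x and Ps = 92 + (1/6)x; the wedge Ps − Pb = 75 gives 92 + (1/6)x − (2621/13 - (2/13)x) = 75, so x' = 576.
Then Pb = 2621/13 − (2/13)·576 = 113 and Ps = 92 + (1/6)·576 = 188.
Buyers' price falls by P* − Pb = 149 − 113 = 36; sellers' price rises by Ps − P* = 188 − 149 = 39.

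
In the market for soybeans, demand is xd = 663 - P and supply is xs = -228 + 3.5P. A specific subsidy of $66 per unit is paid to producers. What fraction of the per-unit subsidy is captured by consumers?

Consumer share = 7/9

Pre-subsidy: 663 - P = -228 + 3.5P gives P* = 198, x* = 465.
With the subsidy, sellers receive Ps = Pb + 66 for each unit, where Pb is the price buyers pay.
Supply in terms of Pb becomes xs = -228 + 3.5(Pb + 66) = 3 + 3.5Pb. Setting this equal to demand: 663 - Pb = 3 + 3.5Pb, so Pb = 440/3.
Sellers receive Ps = 440/3 + 66 = 638/3; x' = 663 − 1·(440/3) = 1549/3.
Buyers' price falls by P* − Pb = 198 − 440/3 = 154/3; sellers' price rises by Ps − P* = 638/3 − 198 = 44/3.
So consumers capture (154/3)/66 = 7/9 of each unit of subsidy.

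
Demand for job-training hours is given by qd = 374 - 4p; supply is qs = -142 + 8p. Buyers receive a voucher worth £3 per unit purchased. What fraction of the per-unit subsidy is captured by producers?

Pre-subsidy: 374 - 4p = -142 + 8p gives p* = 43, q* = 202.
With the rebate, buyers effectively pay pb = ps − 3, where ps is the price sellers receive.
Demand in terms of ps becomes qd = 374 − 4(ps − 3) = 386 - 4ps. Setting this equal to supply: 386 - 4ps = -142 + 8ps, so ps = 44.
Buyers pay pb = 44 − 3 = 41; q' = -142 + 8·44 = 210.
Buyers' price falls by p* − pb = 43 − 41 = 2; sellers' price rises by ps − p* = 44 − 43 = 1.
So producers capture 1/3 = 1/3 of each unit of subsidy.

Producer share = 1/3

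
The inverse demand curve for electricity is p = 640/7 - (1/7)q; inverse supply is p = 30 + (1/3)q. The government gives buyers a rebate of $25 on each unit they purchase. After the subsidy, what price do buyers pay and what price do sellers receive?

Buyers pay $65.5; sellers receive $90.5

Pre-subsidy: 640/7 - (1/7)q = 30 + (1/3)q gives q* = 129 and p* = 73.
With the rebate, buyers effectively pay pb = ps − 25, where ps is the price sellers receive.
On the curves, pb = 640/7 - (1/7)q and ps = 30 + (1/3)q; the wedge ps − pb = 25 gives 30 + (1/3)q − (640/7 - (1/7)q) = 25, so q' = 181.5.
Then pb = 640/7 − (1/7)·181.5 = 65.5 and ps = 30 + (1/3)·181.5 = 90.5.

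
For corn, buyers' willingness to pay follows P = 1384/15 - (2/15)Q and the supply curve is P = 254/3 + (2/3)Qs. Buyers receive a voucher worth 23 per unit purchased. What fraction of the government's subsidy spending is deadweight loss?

DWL / government spending = 115/306

Pre-subsidy: 1384/15 - (2/15)Q = 254/3 + (2/3)Q gives Q* = 9.5 and P* = 91.
With the rebate, buyers effectively pay Pb = Ps − 23, where Ps is the price sellers receive.
On the curves, Pb = 1384/15 - (2/15)Q and Ps = 254/3 + (2/3)Q; the wedge Ps − Pb = 23 gives 254/3 + (2/3)Q − (1384/15 - (2/15)Q) = 23, so Q' = 38.25.
Then Pb = 1384/15 − (2/15)·38.25 = 523/6 and Ps = 254/3 + (2/3)·38.25 = 661/6.
ΔCS = ½(9.5 + 38.25)(91 − 523/6) = 4393/48; ΔPS = ½(9.5 + 38.25)(661/6 − 91) = 21965/48.
Government spending = 23 × 38.25 = 879.75.
DWL = ½ × 23 × (38.25 − 9.5) = 330.625; fraction = 330.625 / 879.75 = 115/306.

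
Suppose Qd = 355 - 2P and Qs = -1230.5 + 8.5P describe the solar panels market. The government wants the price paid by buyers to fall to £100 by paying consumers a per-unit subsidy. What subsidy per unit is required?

Required subsidy s = £63 per unit

At a buyer price of 100, quantity demanded is 355 − 2·100 = 155.
Sellers supply 155 only when they receive Ps with -1230.5 + 8.5·Ps = 155, i.e. Ps = 163.
s = Ps − Pb = 163 − 100 = 63.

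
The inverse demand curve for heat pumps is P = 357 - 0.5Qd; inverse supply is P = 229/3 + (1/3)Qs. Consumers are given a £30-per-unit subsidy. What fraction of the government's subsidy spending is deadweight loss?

Pre-subsidy: 357 - 0.5Q = 229/3 + (1/3)Q gives Q* = 336.8 and P* = 188.6.
With the rebate, buyers effectively pay Pb = Ps − 30, where Ps is the price sellers receive.
On the curves, Pb = 357 - 0.5Q and Ps = 229/3 + (1/3)Q; the wedge Ps − Pb = 30 gives 229/3 + (1/3)Q − (357 - 0.5Q) = 30, so Q' = 372.8.
Then Pb = 357 − 0.5·372.8 = 170.6 and Ps = 229/3 + (1/3)·372.8 = 200.6.
ΔCS = ½(336.8 + 372.8)(188.6 − 170.6) = 6386.4; ΔPS = ½(336.8 + 372.8)(200.6 − 188.6) = 4257.6.
Government spending = 30 × 372.8 = 11184.
DWL = ½ × 30 × (372.8 − 336.8) = 540; fraction = 540 / 11184 = 45/932.

DWL / government spending = 45/932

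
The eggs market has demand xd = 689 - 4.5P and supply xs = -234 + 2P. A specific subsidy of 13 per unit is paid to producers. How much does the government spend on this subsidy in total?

Government cost = 884

Pre-subsidy: 689 - 4.5P = -234 + 2P gives P* = 142, x* = 50.
With the subsidy, sellers receive Ps = Pb + 13 for each unit, where Pb is the price buyers pay.
Supply in terms of Pb becomes xs = -234 + 2(Pb + 13) = -208 + 2Pb. Setting this equal to demand: 689 - 4.5Pb = -208 + 2Pb, so Pb = 138.
Sellers receive Ps = 138 + 13 = 151; x' = 689 − 4.5·138 = 68.
Government outlay = subsidy × quantity = 13 × 68 = 884.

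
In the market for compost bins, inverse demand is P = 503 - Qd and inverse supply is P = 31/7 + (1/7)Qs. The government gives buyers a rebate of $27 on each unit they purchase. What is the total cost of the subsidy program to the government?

Government cost = $12416.625

Pre-subsidy: 503 - Q = 31/7 + (1/7)Q gives Q* = 436.25 and P* = 66.75.
With the rebate, buyers effectively pay Pb = Ps − 27, where Ps is the price sellers receive.
On the curves, Pb = 503 - Q and Ps = 31/7 + (1/7)Q; the wedge Ps − Pb = 27 gives 31/7 + (1/7)Q − (503 - Q) = 27, so Q' = 459.875.
Then Pb = 503 − 1·459.875 = 43.125 and Ps = 31/7 + (1/7)·459.875 = 70.125.
Government outlay = subsidy × quantity = 27 × 459.875 = 12416.625.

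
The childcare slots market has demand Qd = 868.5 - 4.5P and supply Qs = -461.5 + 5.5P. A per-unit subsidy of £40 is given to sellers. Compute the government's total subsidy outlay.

Government cost = £14760

Pre-subsidy: 868.5 - 4.5P = -461.5 + 5.5P gives P* = 133, Q* = 270.
With the subsidy, sellers receive Ps = Pb + 40 for each unit, where Pb is the price buyers pay.
Supply in terms of Pb becomes Qs = -461.5 + 5.5(Pb + 40) = -241.5 + 5.5Pb. Setting this equal to demand: 868.5 - 4.5Pb = -241.5 + 5.5Pb, so Pb = 111.
Sellers receive Ps = 111 + 40 = 151; Q' = 868.5 − 4.5·111 = 369.
Government outlay = subsidy × quantity = 40 × 369 = 14760.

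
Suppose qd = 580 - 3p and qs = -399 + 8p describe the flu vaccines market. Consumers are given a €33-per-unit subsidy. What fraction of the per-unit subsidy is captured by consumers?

Pre-subsidy: 580 - 3p = -399 + 8p gives p* = 89, q* = 313.
With the rebate, buyers effectively pay pb = ps − 33, where ps is the price sellers receive.
Demand in terms of ps becomes qd = 580 − 3(ps − 33) = 679 - 3ps. Setting this equal to supply: 679 - 3ps = -399 + 8ps, so ps = 98.
Buyers pay pb = 98 − 33 = 65; q' = -399 + 8·98 = 385.
Buyers' price falls by p* − pb = 89 − 65 = 24; sellers' price rises by ps − p* = 98 − 89 = 9.
So consumers capture 24/33 = 8/11 of each unit of subsidy.

Consumer share = 8/11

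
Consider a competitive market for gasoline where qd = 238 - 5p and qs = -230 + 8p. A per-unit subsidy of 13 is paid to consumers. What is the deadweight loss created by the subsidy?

Pre-subsidy: 238 - 5p = -230 + 8p gives p* = 36, q* = 58.
With the rebate, buyers effectively pay pb = ps − 13, where ps is the price sellers receive.
Demand in terms of ps becomes qd = 238 − 5(ps − 13) = 303 - 5ps. Setting this equal to supply: 303 - 5ps = -230 + 8ps, so ps = 41.
Buyers pay pb = 41 − 13 = 28; q' = -230 + 8·41 = 98.
The subsidy expands output by 98 − 58 = 40 past the efficient level; on those units the gap between marginal cost and willingness to pay runs from 0 up to 13.
DWL = ½ × 13 × 40 = 260.

Deadweight loss = 260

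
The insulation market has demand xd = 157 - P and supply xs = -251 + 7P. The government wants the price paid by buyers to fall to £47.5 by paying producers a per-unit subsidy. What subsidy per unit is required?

At a buyer price of 47.5, quantity demanded is 157 − 1·47.5 = 109.5.
Sellers supply 109.5 only when they receive Ps with -251 + 7·Ps = 109.5, i.e. Ps = 51.5.
s = Ps − Pb = 51.5 − 47.5 = 4.

Required subsidy s = £4 per unit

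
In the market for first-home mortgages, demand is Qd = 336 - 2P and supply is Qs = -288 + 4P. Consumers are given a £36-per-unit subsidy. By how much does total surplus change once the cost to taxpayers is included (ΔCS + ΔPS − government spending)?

Net change in total surplus = -£864

Pre-subsidy: 336 - 2P = -288 + 4P gives P* = 104, Q* = 128.
With the rebate, buyers effectively pay Pb = Ps − 36, where Ps is the price sellers receive.
Demand in terms of Ps becomes Qd = 336 − 2(Ps − 36) = 408 - 2Ps. Setting this equal to supply: 408 - 2Ps = -288 + 4Ps, so Ps = 116.
Buyers pay Pb = 116 − 36 = 80; Q' = -288 + 4·116 = 176.
ΔCS = ½(128 + 176)(104 − 80) = 3648; ΔPS = ½(128 + 176)(116 − 104) = 1824.
Government spending = 36 × 176 = 6336.
Net change = 3648 + 1824 − 6336 = -864. The loss equals the DWL triangle ½·36·48.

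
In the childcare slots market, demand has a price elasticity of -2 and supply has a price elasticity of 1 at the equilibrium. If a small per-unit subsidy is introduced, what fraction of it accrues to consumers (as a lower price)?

For a small subsidy around the equilibrium, the benefit split depends on the relative slopes, which at a point are proportional to the elasticities.
Buyer share = εs/(εs + |εd|) = 1/(1 + 2) = 1/3; seller share = |εd|/(εs + |εd|) = 2/3.

Consumer share = 1/3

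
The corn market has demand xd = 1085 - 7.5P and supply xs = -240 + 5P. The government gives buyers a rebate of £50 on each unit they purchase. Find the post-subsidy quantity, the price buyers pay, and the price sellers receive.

Pre-subsidy: 1085 - 7.5P = -240 + 5P gives P* = 106, x* = 290.
With the rebate, buyers effectively pay Pb = Ps − 50, where Ps is the price sellers receive.
Demand in terms of Ps becomes xd = 1085 − 7.5(Ps − 50) = 1460 - 7.5Ps. Setting this equal to supply: 1460 - 7.5Ps = -240 + 5Ps, so Ps = 136.
Buyers pay Pb = 136 − 50 = 86; x' = -240 + 5·136 = 440.

x' = 440; buyers pay £86; sellers receive £136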